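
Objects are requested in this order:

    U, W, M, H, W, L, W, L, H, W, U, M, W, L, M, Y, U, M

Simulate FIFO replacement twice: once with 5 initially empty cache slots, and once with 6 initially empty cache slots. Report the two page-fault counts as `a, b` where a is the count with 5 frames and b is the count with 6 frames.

5 frames: F F F F . F . . . . . . . . . F F . → 7 faults.
6 frames: F F F F . F . . . . . . . . . F . . → 6 faults.
6 < 7: adding a frame reduced faults, as is typical.

7, 6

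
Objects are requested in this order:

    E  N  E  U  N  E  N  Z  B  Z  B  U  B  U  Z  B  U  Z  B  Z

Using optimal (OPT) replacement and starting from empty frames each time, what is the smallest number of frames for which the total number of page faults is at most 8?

f=1: 20 faults
f=2: 10 faults
f=3: 5 faults
f=4: 5 faults
f=5: 5 faults
Smallest f with faults ≤ 8 is 3.

3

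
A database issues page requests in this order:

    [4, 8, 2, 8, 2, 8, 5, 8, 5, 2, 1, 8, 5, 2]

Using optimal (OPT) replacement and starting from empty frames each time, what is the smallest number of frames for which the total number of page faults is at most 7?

3

f=1: 14 faults
f=2: 8 faults
f=3: 6 faults
f=4: 5 faults
f=5: 5 faults
Smallest f with faults ≤ 7 is 3.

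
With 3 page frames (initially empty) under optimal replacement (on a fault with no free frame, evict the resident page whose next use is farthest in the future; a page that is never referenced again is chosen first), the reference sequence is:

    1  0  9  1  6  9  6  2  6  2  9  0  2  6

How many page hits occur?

1 → miss, frames {1}
0 → miss, frames {1,0}
9 → miss, frames {1,0,9}
1 → hit
6 → miss, evict 1, frames {0,9,6}
9 → hit
6 → hit
2 → miss, evict 0, frames {9,6,2}
6 → hit
2 → hit
9 → hit
0 → miss, evict 9, frames {6,2,0}
2 → hit
6 → hit
Hits: 8.

8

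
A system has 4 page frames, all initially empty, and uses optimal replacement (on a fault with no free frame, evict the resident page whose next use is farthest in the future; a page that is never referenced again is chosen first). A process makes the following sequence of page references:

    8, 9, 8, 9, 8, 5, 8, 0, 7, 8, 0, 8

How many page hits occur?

8 → fault, frames {8}
9 → fault, frames {8,9}
8 → hit
9 → hit
8 → hit
5 → fault, frames {8,9,5}
8 → hit
0 → fault, frames {8,9,5,0}
7 → fault, evict 5, frames {8,9,0,7}
8 → hit
0 → hit
8 → hit
Hits: 7.

7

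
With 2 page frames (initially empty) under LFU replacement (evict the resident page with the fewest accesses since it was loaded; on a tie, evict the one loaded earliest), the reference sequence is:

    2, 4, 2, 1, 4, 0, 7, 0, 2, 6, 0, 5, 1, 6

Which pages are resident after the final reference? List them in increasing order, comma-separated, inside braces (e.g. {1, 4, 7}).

2: fault, frames (2)
4: fault, frames (2 4)
2: hit
1: fault, evict 4, frames (2 1)
4: fault, evict 1, frames (2 4)
0: fault, evict 4, frames (2 0)
7: fault, evict 0, frames (2 7)
0: fault, evict 7, frames (2 0)
2: hit
6: fault, evict 0, frames (2 6)
0: fault, evict 6, frames (2 0)
5: fault, evict 0, frames (2 5)
1: fault, evict 5, frames (2 1)
6: fault, evict 1, frames (2 6)

{2, 6}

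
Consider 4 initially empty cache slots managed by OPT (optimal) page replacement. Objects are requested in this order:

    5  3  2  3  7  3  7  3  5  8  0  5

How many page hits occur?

6

5: miss, frames (5)
3: miss, frames (5 3)
2: miss, frames (5 3 2)
3: hit
7: miss, frames (5 3 2 7)
3: hit
7: hit
3: hit
5: hit
8: miss, evict 7, frames (5 3 2 8)
0: miss, evict 8, frames (5 3 2 0)
5: hit
Hits: 6.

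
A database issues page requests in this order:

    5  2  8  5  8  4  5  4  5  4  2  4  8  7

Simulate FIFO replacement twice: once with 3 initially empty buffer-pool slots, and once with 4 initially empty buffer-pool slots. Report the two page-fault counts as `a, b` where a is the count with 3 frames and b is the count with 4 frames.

3 frames: F F F . . F F . . . F . F F → 8 faults.
4 frames: F F F . . F . . . . . . . F → 5 faults.
5 < 8: adding a frame reduced faults, as is typical.

8, 5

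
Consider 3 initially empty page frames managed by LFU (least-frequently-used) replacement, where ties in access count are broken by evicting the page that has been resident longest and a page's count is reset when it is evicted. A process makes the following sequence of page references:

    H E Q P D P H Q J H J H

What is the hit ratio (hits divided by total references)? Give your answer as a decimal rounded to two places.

0.25

H -> fault, frames (H)
E -> fault, frames (H E)
Q -> fault, frames (H E Q)
P -> fault, evict H, frames (E Q P)
D -> fault, evict E, frames (Q P D)
P -> hit
H -> fault, evict Q, frames (P D H)
Q -> fault, evict D, frames (P H Q)
J -> fault, evict H, frames (P Q J)
H -> fault, evict Q, frames (P J H)
J -> hit
H -> hit
Hits: 3 of 12 references → 3/12 = 0.2500.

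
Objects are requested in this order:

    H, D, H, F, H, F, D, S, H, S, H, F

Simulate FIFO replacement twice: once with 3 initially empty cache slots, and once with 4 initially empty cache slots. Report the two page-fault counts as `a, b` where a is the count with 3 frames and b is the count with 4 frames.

3 frames: F F . F . . . F F . . . → 5 faults.
4 frames: F F . F . . . F . . . . → 4 faults.
4 < 5: adding a frame reduced faults, as is typical.

5, 4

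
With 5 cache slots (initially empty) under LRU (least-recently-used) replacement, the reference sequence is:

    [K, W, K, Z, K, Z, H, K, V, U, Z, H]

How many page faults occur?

6

K: fault, frames [K]
W: fault, frames [K, W]
K: hit
Z: fault, frames [W, K, Z]
K: hit
Z: hit
H: fault, frames [W, K, Z, H]
K: hit
V: fault, frames [W, Z, H, K, V]
U: fault, evict W, frames [Z, H, K, V, U]
Z: hit
H: hit
Page faults: 6.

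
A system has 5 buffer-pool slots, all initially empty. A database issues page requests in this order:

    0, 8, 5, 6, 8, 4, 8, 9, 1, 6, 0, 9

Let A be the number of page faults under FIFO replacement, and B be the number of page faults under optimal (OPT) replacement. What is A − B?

Under FIFO: F F F F . F . F F . F . → 8 faults.
Under OPT: F F F F . F . F F . . . → 7 faults.
A − B = 8 − 7 = 1.

1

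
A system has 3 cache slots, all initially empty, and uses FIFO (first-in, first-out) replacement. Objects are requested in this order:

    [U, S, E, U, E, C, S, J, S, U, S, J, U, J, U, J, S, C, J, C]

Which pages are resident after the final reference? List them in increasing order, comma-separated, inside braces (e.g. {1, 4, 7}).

U: fault, frames [U]
S: fault, frames [U, S]
E: fault, frames [U, S, E]
U: hit
E: hit
C: fault, evict U, frames [S, E, C]
S: hit
J: fault, evict S, frames [E, C, J]
S: fault, evict E, frames [C, J, S]
U: fault, evict C, frames [J, S, U]
S: hit
J: hit
U: hit
J: hit
U: hit
J: hit
S: hit
C: fault, evict J, frames [S, U, C]
J: fault, evict S, frames [U, C, J]
C: hit

{C, J, U}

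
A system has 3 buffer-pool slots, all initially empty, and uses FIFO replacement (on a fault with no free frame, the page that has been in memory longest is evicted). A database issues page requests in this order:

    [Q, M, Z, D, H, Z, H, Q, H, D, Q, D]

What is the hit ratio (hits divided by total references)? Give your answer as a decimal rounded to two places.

Q: miss, frames {Q}
M: miss, frames {Q,M}
Z: miss, frames {Q,M,Z}
D: miss, evict Q, frames {M,Z,D}
H: miss, evict M, frames {Z,D,H}
Z: hit
H: hit
Q: miss, evict Z, frames {D,H,Q}
H: hit
D: hit
Q: hit
D: hit
Hits: 6 of 12 references → 6/12 = 0.5000.

0.50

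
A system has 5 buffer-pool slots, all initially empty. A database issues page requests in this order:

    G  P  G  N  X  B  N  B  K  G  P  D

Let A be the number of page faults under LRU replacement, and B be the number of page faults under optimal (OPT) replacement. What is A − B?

1

Under LRU: F F . F F F . . F . F F → 8 faults.
Under OPT: F F . F F F . . F . . F → 7 faults.
A − B = 8 − 7 = 1.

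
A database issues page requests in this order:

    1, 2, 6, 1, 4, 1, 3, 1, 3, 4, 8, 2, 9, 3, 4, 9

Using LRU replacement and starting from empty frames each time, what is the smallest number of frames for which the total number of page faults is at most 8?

f=1: 16 faults
f=2: 13 faults
f=3: 10 faults
f=4: 10 faults
f=5: 8 faults
f=6: 7 faults
f=7: 7 faults
Smallest f with faults ≤ 8 is 5.

5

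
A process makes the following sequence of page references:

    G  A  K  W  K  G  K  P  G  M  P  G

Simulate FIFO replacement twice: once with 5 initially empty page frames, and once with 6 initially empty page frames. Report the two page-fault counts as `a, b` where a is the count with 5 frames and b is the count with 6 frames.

5 frames: F F F F . . . F . F . F → 7 faults.
6 frames: F F F F . . . F . F . . → 6 faults.
6 < 7: adding a frame reduced faults, as is typical.

7, 6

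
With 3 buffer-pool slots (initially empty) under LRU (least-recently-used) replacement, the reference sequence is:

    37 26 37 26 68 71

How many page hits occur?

37 -> miss, frames (37)
26 -> miss, frames (37 26)
37 -> hit
26 -> hit
68 -> miss, frames (37 26 68)
71 -> miss, evict 37, frames (26 68 71)
Hits: 2.

2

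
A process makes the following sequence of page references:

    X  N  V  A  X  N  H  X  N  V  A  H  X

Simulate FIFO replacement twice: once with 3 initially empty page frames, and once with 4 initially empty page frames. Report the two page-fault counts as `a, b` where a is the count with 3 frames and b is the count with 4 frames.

10, 11

3 frames: F F F F F F F . . F F . F → 10 faults.
4 frames: F F F F . . F F F F F F F → 11 faults.
11 > 10: adding a frame increased faults — Belady's anomaly.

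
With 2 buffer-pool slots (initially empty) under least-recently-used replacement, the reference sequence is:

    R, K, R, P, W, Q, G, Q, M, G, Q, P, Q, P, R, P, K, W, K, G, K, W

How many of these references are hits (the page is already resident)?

R -> miss, frames {R}
K -> miss, frames {R,K}
R -> hit
P -> miss, evict K, frames {R,P}
W -> miss, evict R, frames {P,W}
Q -> miss, evict P, frames {W,Q}
G -> miss, evict W, frames {Q,G}
Q -> hit
M -> miss, evict G, frames {Q,M}
G -> miss, evict Q, frames {M,G}
Q -> miss, evict M, frames {G,Q}
P -> miss, evict G, frames {Q,P}
Q -> hit
P -> hit
R -> miss, evict Q, frames {P,R}
P -> hit
K -> miss, evict R, frames {P,K}
W -> miss, evict P, frames {K,W}
K -> hit
G -> miss, evict W, frames {K,G}
K -> hit
W -> miss, evict G, frames {K,W}
Hits: 7.

7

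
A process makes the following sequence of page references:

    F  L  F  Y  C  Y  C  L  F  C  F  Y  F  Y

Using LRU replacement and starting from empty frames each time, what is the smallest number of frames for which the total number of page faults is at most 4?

f=1: 14 faults
f=2: 8 faults
f=3: 7 faults
f=4: 4 faults
Smallest f with faults ≤ 4 is 4.

4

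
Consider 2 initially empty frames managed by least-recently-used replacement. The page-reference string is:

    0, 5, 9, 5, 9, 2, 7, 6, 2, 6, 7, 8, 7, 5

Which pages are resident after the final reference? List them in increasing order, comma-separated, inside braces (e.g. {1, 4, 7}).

0: miss, frames [0]
5: miss, frames [0, 5]
9: miss, evict 0, frames [5, 9]
5: hit
9: hit
2: miss, evict 5, frames [9, 2]
7: miss, evict 9, frames [2, 7]
6: miss, evict 2, frames [7, 6]
2: miss, evict 7, frames [6, 2]
6: hit
7: miss, evict 2, frames [6, 7]
8: miss, evict 6, frames [7, 8]
7: hit
5: miss, evict 8, frames [7, 5]

{5, 7}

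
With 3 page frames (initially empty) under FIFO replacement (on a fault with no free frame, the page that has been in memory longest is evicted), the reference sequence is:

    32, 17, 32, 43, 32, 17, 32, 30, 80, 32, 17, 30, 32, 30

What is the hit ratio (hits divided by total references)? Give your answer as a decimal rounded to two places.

32 → miss, frames [32]
17 → miss, frames [32, 17]
32 → hit
43 → miss, frames [32, 17, 43]
32 → hit
17 → hit
32 → hit
30 → miss, evict 32, frames [17, 43, 30]
80 → miss, evict 17, frames [43, 30, 80]
32 → miss, evict 43, frames [30, 80, 32]
17 → miss, evict 30, frames [80, 32, 17]
30 → miss, evict 80, frames [32, 17, 30]
32 → hit
30 → hit
Hits: 6 of 14 references → 6/14 = 0.4286.

0.43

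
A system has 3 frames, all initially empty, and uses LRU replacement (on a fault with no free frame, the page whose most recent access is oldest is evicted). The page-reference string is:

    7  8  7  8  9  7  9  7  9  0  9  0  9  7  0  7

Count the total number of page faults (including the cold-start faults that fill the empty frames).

4

7 → miss, frames [7]
8 → miss, frames [7, 8]
7 → hit
8 → hit
9 → miss, frames [7, 8, 9]
7 → hit
9 → hit
7 → hit
9 → hit
0 → miss, evict 8, frames [7, 9, 0]
9 → hit
0 → hit
9 → hit
7 → hit
0 → hit
7 → hit
Page faults: 4.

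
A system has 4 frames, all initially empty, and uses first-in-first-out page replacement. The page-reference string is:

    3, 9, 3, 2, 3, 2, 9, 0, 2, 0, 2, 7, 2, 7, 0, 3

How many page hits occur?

3 -> fault, frames {3}
9 -> fault, frames {3,9}
3 -> hit
2 -> fault, frames {3,9,2}
3 -> hit
2 -> hit
9 -> hit
0 -> fault, frames {3,9,2,0}
2 -> hit
0 -> hit
2 -> hit
7 -> fault, evict 3, frames {9,2,0,7}
2 -> hit
7 -> hit
0 -> hit
3 -> fault, evict 9, frames {2,0,7,3}
Hits: 10.

10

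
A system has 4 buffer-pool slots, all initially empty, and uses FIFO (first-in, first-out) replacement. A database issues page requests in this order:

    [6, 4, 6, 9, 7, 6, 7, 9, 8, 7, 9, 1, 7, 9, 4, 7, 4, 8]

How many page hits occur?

6 -> miss, frames [6]
4 -> miss, frames [6, 4]
6 -> hit
9 -> miss, frames [6, 4, 9]
7 -> miss, frames [6, 4, 9, 7]
6 -> hit
7 -> hit
9 -> hit
8 -> miss, evict 6, frames [4, 9, 7, 8]
7 -> hit
9 -> hit
1 -> miss, evict 4, frames [9, 7, 8, 1]
7 -> hit
9 -> hit
4 -> miss, evict 9, frames [7, 8, 1, 4]
7 -> hit
4 -> hit
8 -> hit
Hits: 11.

11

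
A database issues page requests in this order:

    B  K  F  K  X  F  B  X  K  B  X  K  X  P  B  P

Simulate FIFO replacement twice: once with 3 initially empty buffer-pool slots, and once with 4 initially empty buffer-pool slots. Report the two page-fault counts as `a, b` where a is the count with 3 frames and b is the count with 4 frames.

3 frames: F F F . F . F . F . . . . F . . → 7 faults.
4 frames: F F F . F . . . . . . . . F F . → 6 faults.
6 < 7: adding a frame reduced faults, as is typical.

7, 6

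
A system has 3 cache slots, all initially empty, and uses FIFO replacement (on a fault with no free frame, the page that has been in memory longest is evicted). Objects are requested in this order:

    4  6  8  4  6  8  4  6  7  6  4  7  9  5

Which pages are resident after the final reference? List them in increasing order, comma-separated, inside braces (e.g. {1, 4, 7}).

4 → fault, frames {4}
6 → fault, frames {4,6}
8 → fault, frames {4,6,8}
4 → hit
6 → hit
8 → hit
4 → hit
6 → hit
7 → fault, evict 4, frames {6,8,7}
6 → hit
4 → fault, evict 6, frames {8,7,4}
7 → hit
9 → fault, evict 8, frames {7,4,9}
5 → fault, evict 7, frames {4,9,5}

{4, 5, 9}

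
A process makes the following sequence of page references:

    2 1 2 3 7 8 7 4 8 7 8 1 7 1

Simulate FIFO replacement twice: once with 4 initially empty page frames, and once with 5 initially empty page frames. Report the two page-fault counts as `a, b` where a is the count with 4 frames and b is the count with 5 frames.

7, 6

4 frames: F F . F F F . F . . . F . . → 7 faults.
5 frames: F F . F F F . F . . . . . . → 6 faults.
6 < 7: adding a frame reduced faults, as is typical.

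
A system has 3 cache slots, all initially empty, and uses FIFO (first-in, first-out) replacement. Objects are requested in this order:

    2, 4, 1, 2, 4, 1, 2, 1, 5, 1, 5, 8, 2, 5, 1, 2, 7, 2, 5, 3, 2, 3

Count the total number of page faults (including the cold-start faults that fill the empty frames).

11

2: fault, frames {2}
4: fault, frames {2,4}
1: fault, frames {2,4,1}
2: hit
4: hit
1: hit
2: hit
1: hit
5: fault, evict 2, frames {4,1,5}
1: hit
5: hit
8: fault, evict 4, frames {1,5,8}
2: fault, evict 1, frames {5,8,2}
5: hit
1: fault, evict 5, frames {8,2,1}
2: hit
7: fault, evict 8, frames {2,1,7}
2: hit
5: fault, evict 2, frames {1,7,5}
3: fault, evict 1, frames {7,5,3}
2: fault, evict 7, frames {5,3,2}
3: hit
Page faults: 11.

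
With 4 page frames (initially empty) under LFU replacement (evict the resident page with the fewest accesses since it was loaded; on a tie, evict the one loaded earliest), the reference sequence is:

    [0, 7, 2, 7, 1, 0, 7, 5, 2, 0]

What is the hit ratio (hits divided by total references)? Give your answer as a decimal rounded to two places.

0 → miss, frames [0]
7 → miss, frames [0, 7]
2 → miss, frames [0, 7, 2]
7 → hit
1 → miss, frames [0, 7, 2, 1]
0 → hit
7 → hit
5 → miss, evict 2, frames [0, 7, 1, 5]
2 → miss, evict 1, frames [0, 7, 5, 2]
0 → hit
Hits: 4 of 10 references → 4/10 = 0.4000.

0.40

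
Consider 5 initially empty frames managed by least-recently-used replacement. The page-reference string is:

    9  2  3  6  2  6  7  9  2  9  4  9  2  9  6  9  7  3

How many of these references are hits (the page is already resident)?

11

9 -> miss, frames (9)
2 -> miss, frames (9 2)
3 -> miss, frames (9 2 3)
6 -> miss, frames (9 2 3 6)
2 -> hit
6 -> hit
7 -> miss, frames (9 3 2 6 7)
9 -> hit
2 -> hit
9 -> hit
4 -> miss, evict 3, frames (6 7 2 9 4)
9 -> hit
2 -> hit
9 -> hit
6 -> hit
9 -> hit
7 -> hit
3 -> miss, evict 4, frames (2 6 9 7 3)
Hits: 11.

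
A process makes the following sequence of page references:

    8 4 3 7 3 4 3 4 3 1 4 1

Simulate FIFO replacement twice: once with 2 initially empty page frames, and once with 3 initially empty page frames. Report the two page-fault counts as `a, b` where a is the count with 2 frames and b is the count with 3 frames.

8, 6

2 frames: F F F F . F F . . F F . → 8 faults.
3 frames: F F F F . . . . . F F . → 6 faults.
6 < 8: adding a frame reduced faults, as is typical.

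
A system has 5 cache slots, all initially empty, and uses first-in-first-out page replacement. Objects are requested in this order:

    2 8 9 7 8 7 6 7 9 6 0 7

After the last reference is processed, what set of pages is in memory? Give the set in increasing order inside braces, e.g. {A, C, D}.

2 → fault, frames (2)
8 → fault, frames (2 8)
9 → fault, frames (2 8 9)
7 → fault, frames (2 8 9 7)
8 → hit
7 → hit
6 → fault, frames (2 8 9 7 6)
7 → hit
9 → hit
6 → hit
0 → fault, evict 2, frames (8 9 7 6 0)
7 → hit

{0, 6, 7, 8, 9}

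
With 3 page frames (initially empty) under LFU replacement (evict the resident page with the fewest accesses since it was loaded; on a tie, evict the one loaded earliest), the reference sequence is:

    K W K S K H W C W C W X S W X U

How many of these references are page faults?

K → fault, frames (K)
W → fault, frames (K W)
K → hit
S → fault, frames (K W S)
K → hit
H → fault, evict W, frames (K S H)
W → fault, evict S, frames (K H W)
C → fault, evict H, frames (K W C)
W → hit
C → hit
W → hit
X → fault, evict C, frames (K W X)
S → fault, evict X, frames (K W S)
W → hit
X → fault, evict S, frames (K W X)
U → fault, evict X, frames (K W U)
Page faults: 10.

10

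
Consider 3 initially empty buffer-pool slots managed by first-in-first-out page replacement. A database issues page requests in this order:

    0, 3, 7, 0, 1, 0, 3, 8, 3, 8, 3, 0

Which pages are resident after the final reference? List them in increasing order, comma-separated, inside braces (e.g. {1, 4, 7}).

0 -> miss, frames {0}
3 -> miss, frames {0,3}
7 -> miss, frames {0,3,7}
0 -> hit
1 -> miss, evict 0, frames {3,7,1}
0 -> miss, evict 3, frames {7,1,0}
3 -> miss, evict 7, frames {1,0,3}
8 -> miss, evict 1, frames {0,3,8}
3 -> hit
8 -> hit
3 -> hit
0 -> hit

{0, 3, 8}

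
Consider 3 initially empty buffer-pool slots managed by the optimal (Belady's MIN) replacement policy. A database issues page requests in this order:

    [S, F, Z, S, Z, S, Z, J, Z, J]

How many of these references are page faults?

4

S -> fault, frames (S)
F -> fault, frames (S F)
Z -> fault, frames (S F Z)
S -> hit
Z -> hit
S -> hit
Z -> hit
J -> fault, evict F, frames (S Z J)
Z -> hit
J -> hit
Page faults: 4.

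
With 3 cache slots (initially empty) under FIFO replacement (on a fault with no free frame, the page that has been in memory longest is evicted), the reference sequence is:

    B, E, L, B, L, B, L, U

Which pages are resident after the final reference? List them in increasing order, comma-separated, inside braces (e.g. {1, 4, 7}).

B → fault, frames [B]
E → fault, frames [B, E]
L → fault, frames [B, E, L]
B → hit
L → hit
B → hit
L → hit
U → fault, evict B, frames [E, L, U]

{E, L, U}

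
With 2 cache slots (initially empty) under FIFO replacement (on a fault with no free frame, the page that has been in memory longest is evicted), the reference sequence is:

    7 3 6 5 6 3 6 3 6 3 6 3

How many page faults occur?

6

7 -> miss, frames {7}
3 -> miss, frames {7,3}
6 -> miss, evict 7, frames {3,6}
5 -> miss, evict 3, frames {6,5}
6 -> hit
3 -> miss, evict 6, frames {5,3}
6 -> miss, evict 5, frames {3,6}
3 -> hit
6 -> hit
3 -> hit
6 -> hit
3 -> hit
Page faults: 6.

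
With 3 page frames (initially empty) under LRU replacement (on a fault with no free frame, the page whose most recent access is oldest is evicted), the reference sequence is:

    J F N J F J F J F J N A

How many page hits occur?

J → miss, frames {J}
F → miss, frames {J,F}
N → miss, frames {J,F,N}
J → hit
F → hit
J → hit
F → hit
J → hit
F → hit
J → hit
N → hit
A → miss, evict F, frames {J,N,A}
Hits: 8.

8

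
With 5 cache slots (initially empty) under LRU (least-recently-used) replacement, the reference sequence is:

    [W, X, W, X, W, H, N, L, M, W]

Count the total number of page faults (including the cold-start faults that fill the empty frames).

W → fault, frames {W}
X → fault, frames {W,X}
W → hit
X → hit
W → hit
H → fault, frames {X,W,H}
N → fault, frames {X,W,H,N}
L → fault, frames {X,W,H,N,L}
M → fault, evict X, frames {W,H,N,L,M}
W → hit
Page faults: 6.

6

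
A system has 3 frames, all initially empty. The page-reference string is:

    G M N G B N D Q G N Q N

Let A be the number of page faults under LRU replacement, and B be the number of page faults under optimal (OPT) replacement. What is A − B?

Under LRU: F F F . F . F F F F . . → 8 faults.
Under OPT: F F F . F . F F . . . . → 6 faults.
A − B = 8 − 6 = 2.

2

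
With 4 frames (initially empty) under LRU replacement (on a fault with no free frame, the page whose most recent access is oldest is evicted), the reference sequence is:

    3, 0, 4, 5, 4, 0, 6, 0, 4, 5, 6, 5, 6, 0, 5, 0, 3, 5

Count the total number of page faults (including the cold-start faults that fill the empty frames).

3 → fault, frames (3)
0 → fault, frames (3 0)
4 → fault, frames (3 0 4)
5 → fault, frames (3 0 4 5)
4 → hit
0 → hit
6 → fault, evict 3, frames (5 4 0 6)
0 → hit
4 → hit
5 → hit
6 → hit
5 → hit
6 → hit
0 → hit
5 → hit
0 → hit
3 → fault, evict 4, frames (6 5 0 3)
5 → hit
Page faults: 6.

6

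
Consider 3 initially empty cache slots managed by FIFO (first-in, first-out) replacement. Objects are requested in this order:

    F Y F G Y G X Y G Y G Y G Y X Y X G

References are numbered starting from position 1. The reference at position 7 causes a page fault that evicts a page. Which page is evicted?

F

pos 1: F: fault, frames [F]
pos 2: Y: fault, frames [F, Y]
pos 3: F: hit
pos 4: G: fault, frames [F, Y, G]
pos 5: Y: hit
pos 6: G: hit
pos 7: X: fault, evict F, frames [Y, G, X]
At position 7, page F is evicted.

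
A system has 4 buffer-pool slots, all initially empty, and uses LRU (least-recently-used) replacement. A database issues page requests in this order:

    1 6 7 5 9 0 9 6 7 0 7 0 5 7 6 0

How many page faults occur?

1: fault, frames (1)
6: fault, frames (1 6)
7: fault, frames (1 6 7)
5: fault, frames (1 6 7 5)
9: fault, evict 1, frames (6 7 5 9)
0: fault, evict 6, frames (7 5 9 0)
9: hit
6: fault, evict 7, frames (5 0 9 6)
7: fault, evict 5, frames (0 9 6 7)
0: hit
7: hit
0: hit
5: fault, evict 9, frames (6 7 0 5)
7: hit
6: hit
0: hit
Page faults: 9.

9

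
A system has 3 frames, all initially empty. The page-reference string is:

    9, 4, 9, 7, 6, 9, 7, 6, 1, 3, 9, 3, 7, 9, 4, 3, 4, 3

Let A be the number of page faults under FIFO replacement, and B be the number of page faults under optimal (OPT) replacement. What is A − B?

4

Under FIFO: F F . F F F . . F F . . F F F F . . → 11 faults.
Under OPT: F F . F F . . . F F . . . . F . . . → 7 faults.
A − B = 11 − 7 = 4.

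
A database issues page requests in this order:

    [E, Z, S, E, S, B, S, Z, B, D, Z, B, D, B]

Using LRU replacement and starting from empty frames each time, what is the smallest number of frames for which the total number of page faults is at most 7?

f=1: 14 faults
f=2: 11 faults
f=3: 6 faults
f=4: 5 faults
f=5: 5 faults
Smallest f with faults ≤ 7 is 3.

3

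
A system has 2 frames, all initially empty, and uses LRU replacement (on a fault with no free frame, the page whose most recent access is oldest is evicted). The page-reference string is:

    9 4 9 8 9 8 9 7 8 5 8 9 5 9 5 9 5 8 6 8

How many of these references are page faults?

10

9 -> miss, frames {9}
4 -> miss, frames {9,4}
9 -> hit
8 -> miss, evict 4, frames {9,8}
9 -> hit
8 -> hit
9 -> hit
7 -> miss, evict 8, frames {9,7}
8 -> miss, evict 9, frames {7,8}
5 -> miss, evict 7, frames {8,5}
8 -> hit
9 -> miss, evict 5, frames {8,9}
5 -> miss, evict 8, frames {9,5}
9 -> hit
5 -> hit
9 -> hit
5 -> hit
8 -> miss, evict 9, frames {5,8}
6 -> miss, evict 5, frames {8,6}
8 -> hit
Page faults: 10.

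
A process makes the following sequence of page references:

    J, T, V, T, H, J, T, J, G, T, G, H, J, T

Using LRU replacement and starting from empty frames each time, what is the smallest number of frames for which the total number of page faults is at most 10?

3

f=1: 14 faults
f=2: 11 faults
f=3: 9 faults
f=4: 5 faults
f=5: 5 faults
Smallest f with faults ≤ 10 is 3.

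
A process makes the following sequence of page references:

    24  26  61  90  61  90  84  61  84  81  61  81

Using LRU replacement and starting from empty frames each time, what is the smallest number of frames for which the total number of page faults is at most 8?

f=1: 12 faults
f=2: 8 faults
f=3: 6 faults
f=4: 6 faults
f=5: 6 faults
f=6: 6 faults
Smallest f with faults ≤ 8 is 2.

2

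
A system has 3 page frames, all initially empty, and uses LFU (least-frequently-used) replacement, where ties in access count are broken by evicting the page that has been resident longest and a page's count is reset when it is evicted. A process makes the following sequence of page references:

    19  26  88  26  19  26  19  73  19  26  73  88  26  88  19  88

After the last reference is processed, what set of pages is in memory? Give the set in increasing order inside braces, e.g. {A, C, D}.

19 -> miss, frames [19]
26 -> miss, frames [19, 26]
88 -> miss, frames [19, 26, 88]
26 -> hit
19 -> hit
26 -> hit
19 -> hit
73 -> miss, evict 88, frames [19, 26, 73]
19 -> hit
26 -> hit
73 -> hit
88 -> miss, evict 73, frames [19, 26, 88]
26 -> hit
88 -> hit
19 -> hit
88 -> hit

{19, 26, 88}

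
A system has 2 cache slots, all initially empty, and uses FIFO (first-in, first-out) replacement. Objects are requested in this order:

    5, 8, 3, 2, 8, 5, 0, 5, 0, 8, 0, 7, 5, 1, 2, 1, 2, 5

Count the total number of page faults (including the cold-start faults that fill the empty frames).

5 → miss, frames {5}
8 → miss, frames {5,8}
3 → miss, evict 5, frames {8,3}
2 → miss, evict 8, frames {3,2}
8 → miss, evict 3, frames {2,8}
5 → miss, evict 2, frames {8,5}
0 → miss, evict 8, frames {5,0}
5 → hit
0 → hit
8 → miss, evict 5, frames {0,8}
0 → hit
7 → miss, evict 0, frames {8,7}
5 → miss, evict 8, frames {7,5}
1 → miss, evict 7, frames {5,1}
2 → miss, evict 5, frames {1,2}
1 → hit
2 → hit
5 → miss, evict 1, frames {2,5}
Page faults: 13.

13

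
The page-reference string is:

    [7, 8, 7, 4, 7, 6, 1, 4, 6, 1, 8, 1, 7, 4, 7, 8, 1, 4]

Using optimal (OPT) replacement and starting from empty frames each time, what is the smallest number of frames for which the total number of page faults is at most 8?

3

f=1: 18 faults
f=2: 11 faults
f=3: 8 faults
f=4: 6 faults
f=5: 5 faults
Smallest f with faults ≤ 8 is 3.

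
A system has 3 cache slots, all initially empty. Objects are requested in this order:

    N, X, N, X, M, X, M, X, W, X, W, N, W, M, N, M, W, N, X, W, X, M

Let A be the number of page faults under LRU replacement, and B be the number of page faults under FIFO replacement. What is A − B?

Under LRU: F F . . F . . . F . . F . F . . . . F . . F → 8 faults.
Under FIFO: F F . . F . . . F . . F . . . . . . F . . F → 7 faults.
A − B = 8 − 7 = 1.

1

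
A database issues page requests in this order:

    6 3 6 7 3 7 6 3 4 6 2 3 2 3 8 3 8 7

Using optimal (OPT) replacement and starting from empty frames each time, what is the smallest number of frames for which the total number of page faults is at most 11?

2

f=1: 18 faults
f=2: 9 faults
f=3: 7 faults
f=4: 6 faults
f=5: 6 faults
f=6: 6 faults
Smallest f with faults ≤ 11 is 2.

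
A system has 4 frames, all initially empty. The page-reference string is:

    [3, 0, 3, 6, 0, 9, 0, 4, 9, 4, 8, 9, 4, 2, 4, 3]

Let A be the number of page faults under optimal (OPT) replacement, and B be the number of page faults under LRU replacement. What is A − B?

Under OPT: F F . F . F . F . . F . . F . . → 7 faults.
Under LRU: F F . F . F . F . . F . . F . F → 8 faults.
A − B = 7 − 8 = -1.

-1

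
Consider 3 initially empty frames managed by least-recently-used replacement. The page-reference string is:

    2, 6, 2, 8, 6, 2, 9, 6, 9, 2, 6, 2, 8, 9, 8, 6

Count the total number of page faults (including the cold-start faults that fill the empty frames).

7

2 → miss, frames (2)
6 → miss, frames (2 6)
2 → hit
8 → miss, frames (6 2 8)
6 → hit
2 → hit
9 → miss, evict 8, frames (6 2 9)
6 → hit
9 → hit
2 → hit
6 → hit
2 → hit
8 → miss, evict 9, frames (6 2 8)
9 → miss, evict 6, frames (2 8 9)
8 → hit
6 → miss, evict 2, frames (9 8 6)
Page faults: 7.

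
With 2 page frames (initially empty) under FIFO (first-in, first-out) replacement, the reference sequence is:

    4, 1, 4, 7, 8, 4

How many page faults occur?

4 -> fault, frames (4)
1 -> fault, frames (4 1)
4 -> hit
7 -> fault, evict 4, frames (1 7)
8 -> fault, evict 1, frames (7 8)
4 -> fault, evict 7, frames (8 4)
Page faults: 5.

5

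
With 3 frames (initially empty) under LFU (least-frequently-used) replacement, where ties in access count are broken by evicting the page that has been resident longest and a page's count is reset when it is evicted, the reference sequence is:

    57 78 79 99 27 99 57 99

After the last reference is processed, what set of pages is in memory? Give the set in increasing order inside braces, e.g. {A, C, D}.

57: miss, frames [57]
78: miss, frames [57, 78]
79: miss, frames [57, 78, 79]
99: miss, evict 57, frames [78, 79, 99]
27: miss, evict 78, frames [79, 99, 27]
99: hit
57: miss, evict 79, frames [99, 27, 57]
99: hit

{27, 57, 99}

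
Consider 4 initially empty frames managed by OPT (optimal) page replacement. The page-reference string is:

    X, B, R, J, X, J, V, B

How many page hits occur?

X → miss, frames {X}
B → miss, frames {X,B}
R → miss, frames {X,B,R}
J → miss, frames {X,B,R,J}
X → hit
J → hit
V → miss, evict J, frames {X,B,R,V}
B → hit
Hits: 3.

3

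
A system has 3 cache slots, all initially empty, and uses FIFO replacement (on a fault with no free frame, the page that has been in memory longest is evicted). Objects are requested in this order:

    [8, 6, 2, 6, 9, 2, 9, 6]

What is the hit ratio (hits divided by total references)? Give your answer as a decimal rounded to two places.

8: fault, frames [8]
6: fault, frames [8, 6]
2: fault, frames [8, 6, 2]
6: hit
9: fault, evict 8, frames [6, 2, 9]
2: hit
9: hit
6: hit
Hits: 4 of 8 references → 4/8 = 0.5000.

0.50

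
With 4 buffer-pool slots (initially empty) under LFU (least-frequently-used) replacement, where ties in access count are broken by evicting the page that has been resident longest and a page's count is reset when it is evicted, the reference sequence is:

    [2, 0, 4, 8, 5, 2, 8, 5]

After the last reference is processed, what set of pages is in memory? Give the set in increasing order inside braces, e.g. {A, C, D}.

2: miss, frames {2}
0: miss, frames {2,0}
4: miss, frames {2,0,4}
8: miss, frames {2,0,4,8}
5: miss, evict 2, frames {0,4,8,5}
2: miss, evict 0, frames {4,8,5,2}
8: hit
5: hit

{2, 4, 5, 8}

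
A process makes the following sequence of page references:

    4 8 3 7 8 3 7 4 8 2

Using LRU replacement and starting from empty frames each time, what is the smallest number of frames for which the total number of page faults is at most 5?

f=1: 10 faults
f=2: 10 faults
f=3: 7 faults
f=4: 5 faults
f=5: 5 faults
Smallest f with faults ≤ 5 is 4.

4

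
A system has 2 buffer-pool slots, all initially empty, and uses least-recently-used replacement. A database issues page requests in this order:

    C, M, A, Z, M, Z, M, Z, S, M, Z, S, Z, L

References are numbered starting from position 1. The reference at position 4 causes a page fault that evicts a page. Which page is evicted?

M

pos 1: C -> fault, frames (C)
pos 2: M -> fault, frames (C M)
pos 3: A -> fault, evict C, frames (M A)
pos 4: Z -> fault, evict M, frames (A Z)
At position 4, page M is evicted.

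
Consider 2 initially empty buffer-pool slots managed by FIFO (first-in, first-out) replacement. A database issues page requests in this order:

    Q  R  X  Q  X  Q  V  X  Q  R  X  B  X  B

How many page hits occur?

Q: fault, frames (Q)
R: fault, frames (Q R)
X: fault, evict Q, frames (R X)
Q: fault, evict R, frames (X Q)
X: hit
Q: hit
V: fault, evict X, frames (Q V)
X: fault, evict Q, frames (V X)
Q: fault, evict V, frames (X Q)
R: fault, evict X, frames (Q R)
X: fault, evict Q, frames (R X)
B: fault, evict R, frames (X B)
X: hit
B: hit
Hits: 4.

4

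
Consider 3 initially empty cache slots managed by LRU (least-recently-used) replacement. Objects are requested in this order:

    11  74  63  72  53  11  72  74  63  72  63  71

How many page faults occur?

11: fault, frames {11}
74: fault, frames {11,74}
63: fault, frames {11,74,63}
72: fault, evict 11, frames {74,63,72}
53: fault, evict 74, frames {63,72,53}
11: fault, evict 63, frames {72,53,11}
72: hit
74: fault, evict 53, frames {11,72,74}
63: fault, evict 11, frames {72,74,63}
72: hit
63: hit
71: fault, evict 74, frames {72,63,71}
Page faults: 9.

9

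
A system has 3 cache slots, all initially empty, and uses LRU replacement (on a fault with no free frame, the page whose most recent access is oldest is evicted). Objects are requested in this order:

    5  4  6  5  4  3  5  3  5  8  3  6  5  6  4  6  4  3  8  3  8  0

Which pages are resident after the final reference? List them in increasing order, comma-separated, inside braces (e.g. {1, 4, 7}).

{0, 3, 8}

5: fault, frames {5}
4: fault, frames {5,4}
6: fault, frames {5,4,6}
5: hit
4: hit
3: fault, evict 6, frames {5,4,3}
5: hit
3: hit
5: hit
8: fault, evict 4, frames {3,5,8}
3: hit
6: fault, evict 5, frames {8,3,6}
5: fault, evict 8, frames {3,6,5}
6: hit
4: fault, evict 3, frames {5,6,4}
6: hit
4: hit
3: fault, evict 5, frames {6,4,3}
8: fault, evict 6, frames {4,3,8}
3: hit
8: hit
0: fault, evict 4, frames {3,8,0}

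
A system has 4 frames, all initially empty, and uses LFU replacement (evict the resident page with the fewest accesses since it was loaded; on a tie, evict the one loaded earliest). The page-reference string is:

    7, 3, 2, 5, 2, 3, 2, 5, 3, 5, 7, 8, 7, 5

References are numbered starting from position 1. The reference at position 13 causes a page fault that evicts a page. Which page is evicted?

8

pos 1: 7: fault, frames [7]
pos 2: 3: fault, frames [7, 3]
pos 3: 2: fault, frames [7, 3, 2]
pos 4: 5: fault, frames [7, 3, 2, 5]
pos 5: 2: hit
pos 6: 3: hit
pos 7: 2: hit
pos 8: 5: hit
pos 9: 3: hit
pos 10: 5: hit
pos 11: 7: hit
pos 12: 8: fault, evict 7, frames [3, 2, 5, 8]
pos 13: 7: fault, evict 8, frames [3, 2, 5, 7]
At position 13, page 8 is evicted.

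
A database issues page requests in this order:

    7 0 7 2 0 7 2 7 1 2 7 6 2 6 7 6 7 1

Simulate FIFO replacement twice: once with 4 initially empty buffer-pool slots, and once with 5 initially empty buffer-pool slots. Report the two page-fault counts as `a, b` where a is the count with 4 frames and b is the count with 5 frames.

4 frames: F F . F . . . . F . . F . . F . . . → 6 faults.
5 frames: F F . F . . . . F . . F . . . . . . → 5 faults.
5 < 6: adding a frame reduced faults, as is typical.

6, 5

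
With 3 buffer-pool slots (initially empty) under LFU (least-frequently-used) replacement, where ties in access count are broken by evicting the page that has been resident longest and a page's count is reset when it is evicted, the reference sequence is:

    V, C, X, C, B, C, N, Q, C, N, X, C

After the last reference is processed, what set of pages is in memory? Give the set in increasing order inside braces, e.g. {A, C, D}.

V → fault, frames (V)
C → fault, frames (V C)
X → fault, frames (V C X)
C → hit
B → fault, evict V, frames (C X B)
C → hit
N → fault, evict X, frames (C B N)
Q → fault, evict B, frames (C N Q)
C → hit
N → hit
X → fault, evict Q, frames (C N X)
C → hit

{C, N, X}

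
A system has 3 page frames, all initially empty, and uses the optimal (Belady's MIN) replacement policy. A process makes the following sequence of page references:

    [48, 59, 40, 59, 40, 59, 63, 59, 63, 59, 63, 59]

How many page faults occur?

4

48 → fault, frames {48}
59 → fault, frames {48,59}
40 → fault, frames {48,59,40}
59 → hit
40 → hit
59 → hit
63 → fault, evict 40, frames {48,59,63}
59 → hit
63 → hit
59 → hit
63 → hit
59 → hit
Page faults: 4.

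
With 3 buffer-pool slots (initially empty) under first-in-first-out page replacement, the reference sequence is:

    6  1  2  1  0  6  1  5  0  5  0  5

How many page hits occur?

4

6 → miss, frames [6]
1 → miss, frames [6, 1]
2 → miss, frames [6, 1, 2]
1 → hit
0 → miss, evict 6, frames [1, 2, 0]
6 → miss, evict 1, frames [2, 0, 6]
1 → miss, evict 2, frames [0, 6, 1]
5 → miss, evict 0, frames [6, 1, 5]
0 → miss, evict 6, frames [1, 5, 0]
5 → hit
0 → hit
5 → hit
Hits: 4.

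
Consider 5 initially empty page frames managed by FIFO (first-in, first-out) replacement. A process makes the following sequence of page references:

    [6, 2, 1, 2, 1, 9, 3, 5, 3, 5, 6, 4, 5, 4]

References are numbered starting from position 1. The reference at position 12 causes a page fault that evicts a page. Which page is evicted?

1

pos 1: 6 → miss, frames [6]
pos 2: 2 → miss, frames [6, 2]
pos 3: 1 → miss, frames [6, 2, 1]
pos 4: 2 → hit
pos 5: 1 → hit
pos 6: 9 → miss, frames [6, 2, 1, 9]
pos 7: 3 → miss, frames [6, 2, 1, 9, 3]
pos 8: 5 → miss, evict 6, frames [2, 1, 9, 3, 5]
pos 9: 3 → hit
pos 10: 5 → hit
pos 11: 6 → miss, evict 2, frames [1, 9, 3, 5, 6]
pos 12: 4 → miss, evict 1, frames [9, 3, 5, 6, 4]
At position 12, page 1 is evicted.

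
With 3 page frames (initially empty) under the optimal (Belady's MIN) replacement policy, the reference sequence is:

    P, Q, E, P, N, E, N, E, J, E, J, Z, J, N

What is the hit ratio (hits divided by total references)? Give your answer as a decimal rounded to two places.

0.57

P -> fault, frames {P}
Q -> fault, frames {P,Q}
E -> fault, frames {P,Q,E}
P -> hit
N -> fault, evict Q, frames {P,E,N}
E -> hit
N -> hit
E -> hit
J -> fault, evict P, frames {E,N,J}
E -> hit
J -> hit
Z -> fault, evict E, frames {N,J,Z}
J -> hit
N -> hit
Hits: 8 of 14 references → 8/14 = 0.5714.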